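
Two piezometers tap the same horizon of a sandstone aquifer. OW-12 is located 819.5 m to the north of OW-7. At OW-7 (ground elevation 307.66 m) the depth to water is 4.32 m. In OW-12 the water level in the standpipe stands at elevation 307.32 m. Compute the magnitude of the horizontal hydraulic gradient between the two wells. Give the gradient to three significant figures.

Total head at OW-7: h = 307.66 − 4.32 = 303.34 m.
Total head at OW-12: h = 307.32 m (water level in the piezometer is the total head).
Head difference: h(OW-7) − h(OW-12) = 303.34 − 307.32 = -3.98 m.
Hydraulic gradient: i = |Δh| / L = 3.98 / 819.5 = 0.00486.

i ≈ 0.00486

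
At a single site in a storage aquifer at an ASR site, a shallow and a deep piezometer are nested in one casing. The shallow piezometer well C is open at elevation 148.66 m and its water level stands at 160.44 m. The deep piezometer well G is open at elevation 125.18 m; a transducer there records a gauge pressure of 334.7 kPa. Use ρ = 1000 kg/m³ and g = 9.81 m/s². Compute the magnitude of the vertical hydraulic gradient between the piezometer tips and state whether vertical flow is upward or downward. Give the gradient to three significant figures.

|i_v| ≈ 0.0486; vertical flow is downward

Total head at well C: h = 160.44 m (water level in the standpipe).
Pressure head at well G: ψ = P/(ρg) = 334.7×1000 / (1000 × 9.81) = 34.12 m.
Total head at well G: h = z + ψ = 125.18 + 34.12 = 159.30 m.
Δh = h(well C) − h(well G) = 160.44 − 159.30 = 1.14 m.
Vertical separation Δz = 148.66 − 125.18 = 23.48 m.
|i_v| = |Δh| / Δz = 1.14 / 23.48 = 0.0486.
Head is higher in the shallow piezometer, so vertical flow is downward (recharge condition).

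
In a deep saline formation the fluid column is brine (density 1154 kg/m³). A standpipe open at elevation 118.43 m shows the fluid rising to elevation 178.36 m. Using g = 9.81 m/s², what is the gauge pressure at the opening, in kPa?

P ≈ 678 kPa

Pressure head ψ = h − z = 178.36 − 118.43 = 59.93 m.
P = ρgψ = 1154 × 9.81 × 59.93 = 678452 Pa ≈ 678 kPa.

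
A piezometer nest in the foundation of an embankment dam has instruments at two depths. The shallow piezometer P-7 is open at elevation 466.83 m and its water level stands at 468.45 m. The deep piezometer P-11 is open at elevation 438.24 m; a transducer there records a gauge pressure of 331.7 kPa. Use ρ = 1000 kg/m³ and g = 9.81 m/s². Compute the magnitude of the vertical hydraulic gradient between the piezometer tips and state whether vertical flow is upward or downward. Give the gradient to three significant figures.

Total head at P-7: h = 468.45 m (water level in the standpipe).
Pressure head at P-11: ψ = P/(ρg) = 331.7×1000 / (1000 × 9.81) = 33.81 m.
Total head at P-11: h = z + ψ = 438.24 + 33.81 = 472.05 m.
Δh = h(P-7) − h(P-11) = 468.45 − 472.05 = -3.60 m.
Vertical separation Δz = 466.83 − 438.24 = 28.59 m.
|i_v| = |Δh| / Δz = 3.60 / 28.59 = 0.126.
Head is higher in the deep piezometer, so vertical flow is upward (discharge condition).

|i_v| ≈ 0.126; vertical flow is upward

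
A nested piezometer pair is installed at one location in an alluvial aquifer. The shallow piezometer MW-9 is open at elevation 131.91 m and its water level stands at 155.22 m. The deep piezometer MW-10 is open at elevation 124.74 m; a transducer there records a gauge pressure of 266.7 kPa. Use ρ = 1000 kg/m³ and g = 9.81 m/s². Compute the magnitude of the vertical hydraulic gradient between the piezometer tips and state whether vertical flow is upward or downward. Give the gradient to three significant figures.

|i_v| ≈ 0.459; vertical flow is downward

Total head at MW-9: h = 155.22 m (water level in the standpipe).
Pressure head at MW-10: ψ = P/(ρg) = 266.7×1000 / (1000 × 9.81) = 27.19 m.
Total head at MW-10: h = z + ψ = 124.74 + 27.19 = 151.93 m.
Δh = h(MW-9) − h(MW-10) = 155.22 − 151.93 = 3.29 m.
Vertical separation Δz = 131.91 − 124.74 = 7.17 m.
|i_v| = |Δh| / Δz = 3.29 / 7.17 = 0.459.
Head is higher in the shallow piezometer, so vertical flow is downward (recharge condition).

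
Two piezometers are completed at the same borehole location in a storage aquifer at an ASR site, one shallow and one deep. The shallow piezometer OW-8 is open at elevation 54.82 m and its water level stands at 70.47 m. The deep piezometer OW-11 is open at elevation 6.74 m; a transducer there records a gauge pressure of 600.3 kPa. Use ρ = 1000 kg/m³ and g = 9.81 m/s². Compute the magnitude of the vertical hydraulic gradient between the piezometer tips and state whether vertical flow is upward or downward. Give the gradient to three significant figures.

Total head at OW-8: h = 70.47 m (water level in the standpipe).
Pressure head at OW-11: ψ = P/(ρg) = 600.3×1000 / (1000 × 9.81) = 61.19 m.
Total head at OW-11: h = z + ψ = 6.74 + 61.19 = 67.93 m.
Δh = h(OW-8) − h(OW-11) = 70.47 − 67.93 = 2.54 m.
Vertical separation Δz = 54.82 − 6.74 = 48.08 m.
|i_v| = |Δh| / Δz = 2.54 / 48.08 = 0.0528.
Head is higher in the shallow piezometer, so vertical flow is downward (recharge condition).

|i_v| ≈ 0.0528; vertical flow is downward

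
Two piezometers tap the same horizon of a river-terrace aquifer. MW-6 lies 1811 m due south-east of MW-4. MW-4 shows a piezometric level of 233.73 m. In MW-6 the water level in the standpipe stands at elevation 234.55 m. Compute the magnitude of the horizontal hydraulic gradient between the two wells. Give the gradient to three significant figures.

Total head at MW-4: h = 233.73 m (water level in the piezometer is the total head).
Total head at MW-6: h = 234.55 m (water level in the piezometer is the total head).
Head difference: h(MW-4) − h(MW-6) = 233.73 − 234.55 = -0.82 m.
Hydraulic gradient: i = |Δh| / L = 0.82 / 1811 = 0.000453.

i ≈ 0.000453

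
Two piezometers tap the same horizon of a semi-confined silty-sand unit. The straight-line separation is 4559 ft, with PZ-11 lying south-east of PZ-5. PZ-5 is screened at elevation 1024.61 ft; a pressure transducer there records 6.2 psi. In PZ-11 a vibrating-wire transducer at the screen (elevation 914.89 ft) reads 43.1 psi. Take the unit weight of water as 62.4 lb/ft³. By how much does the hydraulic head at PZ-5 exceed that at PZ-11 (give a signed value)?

Δh ≈ 24.57 ft

Pressure head at PZ-5: ψ = 144·P/γ = 144 × 6.2 / 62.4 = 14.31 ft.
Total head at PZ-5: h = z + ψ = 1024.61 + 14.31 = 1038.92 ft.
Pressure head at PZ-11: ψ = 144·P/γ = 144 × 43.1 / 62.4 = 99.46 ft.
Total head at PZ-11: h = z + ψ = 914.89 + 99.46 = 1014.35 ft.
Head difference: h(PZ-5) − h(PZ-11) = 1038.92 − 1014.35 = 24.57 ft.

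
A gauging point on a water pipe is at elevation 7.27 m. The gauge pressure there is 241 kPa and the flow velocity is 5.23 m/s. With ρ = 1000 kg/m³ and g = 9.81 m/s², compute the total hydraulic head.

h ≈ 33.23 m

Pressure head ψ = P/(ρg) = 241×1000 / (1000 × 9.81) = 24.57 m.
Velocity head = v²/(2g) = 5.23² / (2 × 9.81) = 1.394 m.
h = z + ψ + v²/(2g) = 7.27 + 24.57 + 1.394 = 33.23 m.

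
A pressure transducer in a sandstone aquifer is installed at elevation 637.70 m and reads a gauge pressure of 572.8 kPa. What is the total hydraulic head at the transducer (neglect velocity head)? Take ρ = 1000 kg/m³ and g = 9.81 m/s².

h ≈ 696.09 m

ψ = P/(ρg) = 572.8×1000 / (1000 × 9.81) = 58.39 m.
h = z + ψ = 637.70 + 58.39 = 696.09 m.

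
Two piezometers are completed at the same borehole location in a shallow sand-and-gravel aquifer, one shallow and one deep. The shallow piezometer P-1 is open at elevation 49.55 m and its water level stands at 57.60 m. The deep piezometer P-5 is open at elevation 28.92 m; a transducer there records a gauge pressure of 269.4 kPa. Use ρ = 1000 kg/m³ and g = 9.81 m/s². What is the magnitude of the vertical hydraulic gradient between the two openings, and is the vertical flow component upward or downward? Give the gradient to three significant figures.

Total head at P-1: h = 57.60 m (water level in the standpipe).
Pressure head at P-5: ψ = P/(ρg) = 269.4×1000 / (1000 × 9.81) = 27.46 m.
Total head at P-5: h = z + ψ = 28.92 + 27.46 = 56.38 m.
Δh = h(P-1) − h(P-5) = 57.60 − 56.38 = 1.22 m.
Vertical separation Δz = 49.55 − 28.92 = 20.63 m.
|i_v| = |Δh| / Δz = 1.22 / 20.63 = 0.0591.
Head is higher in the shallow piezometer, so vertical flow is downward (recharge condition).

|i_v| ≈ 0.0591; vertical flow is downward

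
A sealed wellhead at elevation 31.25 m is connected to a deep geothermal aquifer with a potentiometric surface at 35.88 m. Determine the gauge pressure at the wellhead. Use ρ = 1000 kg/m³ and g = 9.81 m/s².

P ≈ 45.4 kPa

Head above the cap: Δh = 35.88 − 31.25 = 4.63 m.
P = ρgΔh = 1000 × 9.81 × 4.63 = 45420 Pa ≈ 45.4 kPa.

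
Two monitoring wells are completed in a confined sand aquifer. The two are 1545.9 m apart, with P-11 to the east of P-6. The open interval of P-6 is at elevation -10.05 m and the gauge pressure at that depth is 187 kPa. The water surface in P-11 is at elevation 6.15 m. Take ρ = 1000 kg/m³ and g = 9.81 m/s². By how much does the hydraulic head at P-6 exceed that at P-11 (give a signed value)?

Pressure head at P-6: ψ = P/(ρg) = 187×1000 / (1000 × 9.81) = 19.06 m.
Total head at P-6: h = z + ψ = -10.05 + 19.06 = 9.01 m.
Total head at P-11: h = 6.15 m (water level in the piezometer is the total head).
Head difference: h(P-6) − h(P-11) = 9.01 − 6.15 = 2.86 m.

Δh ≈ 2.86 m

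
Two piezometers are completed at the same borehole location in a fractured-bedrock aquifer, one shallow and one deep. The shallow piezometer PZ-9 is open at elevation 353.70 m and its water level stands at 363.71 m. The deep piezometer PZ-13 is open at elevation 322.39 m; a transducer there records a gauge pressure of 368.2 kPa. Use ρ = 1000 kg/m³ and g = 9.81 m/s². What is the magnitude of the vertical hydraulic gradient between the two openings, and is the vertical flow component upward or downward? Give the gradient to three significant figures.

Total head at PZ-9: h = 363.71 m (water level in the standpipe).
Pressure head at PZ-13: ψ = P/(ρg) = 368.2×1000 / (1000 × 9.81) = 37.53 m.
Total head at PZ-13: h = z + ψ = 322.39 + 37.53 = 359.92 m.
Δh = h(PZ-9) − h(PZ-13) = 363.71 − 359.92 = 3.79 m.
Vertical separation Δz = 353.70 − 322.39 = 31.31 m.
|i_v| = |Δh| / Δz = 3.79 / 31.31 = 0.121.
Head is higher in the shallow piezometer, so vertical flow is downward (recharge condition).

|i_v| ≈ 0.121; vertical flow is downward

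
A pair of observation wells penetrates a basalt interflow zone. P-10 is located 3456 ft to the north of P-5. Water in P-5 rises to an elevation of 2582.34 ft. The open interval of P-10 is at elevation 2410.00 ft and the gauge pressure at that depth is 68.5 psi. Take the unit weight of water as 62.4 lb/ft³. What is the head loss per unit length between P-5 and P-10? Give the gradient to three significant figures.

Total head at P-5: h = 2582.34 ft (water level in the piezometer is the total head).
Pressure head at P-10: ψ = 144·P/γ = 144 × 68.5 / 62.4 = 158.08 ft.
Total head at P-10: h = z + ψ = 2410.00 + 158.08 = 2568.08 ft.
Head difference: h(P-5) − h(P-10) = 2582.34 − 2568.08 = 14.26 ft.
Hydraulic gradient: i = |Δh| / L = 14.26 / 3456 = 0.00413.

i ≈ 0.00413 ft/ft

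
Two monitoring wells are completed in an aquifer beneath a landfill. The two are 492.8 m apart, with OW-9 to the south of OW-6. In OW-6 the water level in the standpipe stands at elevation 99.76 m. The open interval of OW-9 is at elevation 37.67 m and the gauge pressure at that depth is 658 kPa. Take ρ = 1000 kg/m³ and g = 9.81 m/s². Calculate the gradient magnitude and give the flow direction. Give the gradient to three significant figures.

Total head at OW-6: h = 99.76 m (water level in the piezometer is the total head).
Pressure head at OW-9: ψ = P/(ρg) = 658×1000 / (1000 × 9.81) = 67.07 m.
Total head at OW-9: h = z + ψ = 37.67 + 67.07 = 104.74 m.
Head difference: h(OW-6) − h(OW-9) = 99.76 − 104.74 = -4.98 m.
Hydraulic gradient: i = |Δh| / L = 4.98 / 492.8 = 0.0101.
Flow is from higher to lower head: from OW-9 toward OW-6, i.e. toward the north.

i ≈ 0.0101; groundwater flows toward the north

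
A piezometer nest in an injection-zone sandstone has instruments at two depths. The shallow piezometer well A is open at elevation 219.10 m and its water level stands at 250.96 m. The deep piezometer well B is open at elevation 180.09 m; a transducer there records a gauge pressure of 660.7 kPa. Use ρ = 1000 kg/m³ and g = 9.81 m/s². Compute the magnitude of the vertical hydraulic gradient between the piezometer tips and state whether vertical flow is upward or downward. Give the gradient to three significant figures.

|i_v| ≈ 0.0902; vertical flow is downward

Total head at well A: h = 250.96 m (water level in the standpipe).
Pressure head at well B: ψ = P/(ρg) = 660.7×1000 / (1000 × 9.81) = 67.35 m.
Total head at well B: h = z + ψ = 180.09 + 67.35 = 247.44 m.
Δh = h(well A) − h(well B) = 250.96 − 247.44 = 3.52 m.
Vertical separation Δz = 219.10 − 180.09 = 39.01 m.
|i_v| = |Δh| / Δz = 3.52 / 39.01 = 0.0902.
Head is higher in the shallow piezometer, so vertical flow is downward (recharge condition).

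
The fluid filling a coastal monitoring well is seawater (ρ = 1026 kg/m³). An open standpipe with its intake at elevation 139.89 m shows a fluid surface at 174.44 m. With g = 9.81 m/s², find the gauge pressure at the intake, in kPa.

Pressure head ψ = h − z = 174.44 − 139.89 = 34.55 m.
P = ρgψ = 1026 × 9.81 × 34.55 = 347748 Pa ≈ 348 kPa.

P ≈ 348 kPa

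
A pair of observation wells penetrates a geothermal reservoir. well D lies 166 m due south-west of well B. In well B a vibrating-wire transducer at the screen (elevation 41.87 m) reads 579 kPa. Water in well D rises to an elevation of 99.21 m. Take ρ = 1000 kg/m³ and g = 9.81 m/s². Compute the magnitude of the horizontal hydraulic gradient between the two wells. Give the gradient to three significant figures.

Pressure head at well B: ψ = P/(ρg) = 579×1000 / (1000 × 9.81) = 59.02 m.
Total head at well B: h = z + ψ = 41.87 + 59.02 = 100.89 m.
Total head at well D: h = 99.21 m (water level in the piezometer is the total head).
Head difference: h(well B) − h(well D) = 100.89 − 99.21 = 1.68 m.
Hydraulic gradient: i = |Δh| / L = 1.68 / 166 = 0.0101.

i ≈ 0.0101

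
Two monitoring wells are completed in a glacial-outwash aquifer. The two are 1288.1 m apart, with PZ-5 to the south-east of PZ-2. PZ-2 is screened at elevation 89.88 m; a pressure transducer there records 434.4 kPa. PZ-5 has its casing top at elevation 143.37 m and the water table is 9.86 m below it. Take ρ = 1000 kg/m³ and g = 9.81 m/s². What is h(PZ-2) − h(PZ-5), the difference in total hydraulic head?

Δh ≈ 0.65 m

Pressure head at PZ-2: ψ = P/(ρg) = 434.4×1000 / (1000 × 9.81) = 44.28 m.
Total head at PZ-2: h = z + ψ = 89.88 + 44.28 = 134.16 m.
Total head at PZ-5: h = 143.37 − 9.86 = 133.51 m.
Head difference: h(PZ-2) − h(PZ-5) = 134.16 − 133.51 = 0.65 m.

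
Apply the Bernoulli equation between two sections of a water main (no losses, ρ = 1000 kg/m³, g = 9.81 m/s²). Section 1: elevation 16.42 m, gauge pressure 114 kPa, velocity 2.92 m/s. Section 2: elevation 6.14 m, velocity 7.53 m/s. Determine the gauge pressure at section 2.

P₂ ≈ 191 kPa

Pressure head at 1: ψ₁ = P₁/(ρg) = 114×1000 / (1000 × 9.81) = 11.62 m.
Velocity heads: v₁²/2g = 2.92²/19.62 = 0.435 m; v₂²/2g = 7.53²/19.62 = 2.890 m.
Total head H = z₁ + ψ₁ + v₁²/2g = 16.42 + 11.62 + 0.435 = 28.47 m.
ψ₂ = H − z₂ − v₂²/2g = 28.47 − 6.14 − 2.890 = 19.44 m.
P₂ = ρgψ₂ = 1000 × 9.81 × 19.44 ≈ 191 kPa.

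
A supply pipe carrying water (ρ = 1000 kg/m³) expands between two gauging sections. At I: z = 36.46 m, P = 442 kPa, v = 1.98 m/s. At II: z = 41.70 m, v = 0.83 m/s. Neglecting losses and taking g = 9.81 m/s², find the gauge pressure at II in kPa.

Pressure head at I: ψ₁ = P₁/(ρg) = 442×1000 / (1000 × 9.81) = 45.06 m.
Velocity heads: v₁²/2g = 1.98²/19.62 = 0.200 m; v₂²/2g = 0.83²/19.62 = 0.035 m.
Total head H = z₁ + ψ₁ + v₁²/2g = 36.46 + 45.06 + 0.200 = 81.72 m.
ψ₂ = H − z₂ − v₂²/2g = 81.72 − 41.70 − 0.035 = 39.98 m.
P₂ = ρgψ₂ = 1000 × 9.81 × 39.98 ≈ 392 kPa.

P₂ ≈ 392 kPa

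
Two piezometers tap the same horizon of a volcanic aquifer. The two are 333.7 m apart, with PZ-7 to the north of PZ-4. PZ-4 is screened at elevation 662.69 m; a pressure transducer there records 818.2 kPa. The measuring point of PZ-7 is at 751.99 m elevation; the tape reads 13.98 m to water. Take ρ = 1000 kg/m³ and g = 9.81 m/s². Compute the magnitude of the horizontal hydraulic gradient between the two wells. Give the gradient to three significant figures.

i ≈ 0.0242

Pressure head at PZ-4: ψ = P/(ρg) = 818.2×1000 / (1000 × 9.81) = 83.40 m.
Total head at PZ-4: h = z + ψ = 662.69 + 83.40 = 746.09 m.
Total head at PZ-7: h = 751.99 − 13.98 = 738.01 m.
Head difference: h(PZ-4) − h(PZ-7) = 746.09 − 738.01 = 8.08 m.
Hydraulic gradient: i = |Δh| / L = 8.08 / 333.7 = 0.0242.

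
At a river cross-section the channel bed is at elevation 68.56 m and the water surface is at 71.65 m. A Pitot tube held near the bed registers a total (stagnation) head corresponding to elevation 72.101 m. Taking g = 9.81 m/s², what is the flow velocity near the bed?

Near the bed, under hydrostatic conditions, the piezometric head (z + ψ) equals the free-surface elevation, 71.65 m.
Velocity head = total − piezometric = 72.101 − 71.65 = 0.451 m.
v = √(2g·h_v) = √(2 × 9.81 × 0.451) = 2.97 m/s.

v ≈ 2.97 m/s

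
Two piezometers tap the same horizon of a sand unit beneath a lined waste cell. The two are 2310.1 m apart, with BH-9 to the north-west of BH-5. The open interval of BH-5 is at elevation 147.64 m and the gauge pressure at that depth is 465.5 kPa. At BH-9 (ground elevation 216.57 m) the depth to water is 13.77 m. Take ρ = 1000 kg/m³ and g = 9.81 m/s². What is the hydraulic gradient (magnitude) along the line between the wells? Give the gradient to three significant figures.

Pressure head at BH-5: ψ = P/(ρg) = 465.5×1000 / (1000 × 9.81) = 47.45 m.
Total head at BH-5: h = z + ψ = 147.64 + 47.45 = 195.09 m.
Total head at BH-9: h = 216.57 − 13.77 = 202.80 m.
Head difference: h(BH-5) − h(BH-9) = 195.09 − 202.80 = -7.71 m.
Hydraulic gradient: i = |Δh| / L = 7.71 / 2310.1 = 0.00334.

i ≈ 0.00334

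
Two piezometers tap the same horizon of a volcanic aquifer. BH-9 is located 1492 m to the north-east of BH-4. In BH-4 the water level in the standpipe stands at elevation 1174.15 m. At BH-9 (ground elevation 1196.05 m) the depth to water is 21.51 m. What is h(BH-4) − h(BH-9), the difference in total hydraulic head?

Total head at BH-4: h = 1174.15 m (water level in the piezometer is the total head).
Total head at BH-9: h = 1196.05 − 21.51 = 1174.54 m.
Head difference: h(BH-4) − h(BH-9) = 1174.15 − 1174.54 = -0.39 m.

Δh ≈ -0.39 m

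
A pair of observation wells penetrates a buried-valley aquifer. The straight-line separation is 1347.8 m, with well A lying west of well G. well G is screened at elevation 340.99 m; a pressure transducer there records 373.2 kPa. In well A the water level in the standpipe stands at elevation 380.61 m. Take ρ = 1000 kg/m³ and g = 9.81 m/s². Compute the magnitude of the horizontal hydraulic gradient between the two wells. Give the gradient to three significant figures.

i ≈ 0.00117

Pressure head at well G: ψ = P/(ρg) = 373.2×1000 / (1000 × 9.81) = 38.04 m.
Total head at well G: h = z + ψ = 340.99 + 38.04 = 379.03 m.
Total head at well A: h = 380.61 m (water level in the piezometer is the total head).
Head difference: h(well G) − h(well A) = 379.03 − 380.61 = -1.58 m.
Hydraulic gradient: i = |Δh| / L = 1.58 / 1347.8 = 0.00117.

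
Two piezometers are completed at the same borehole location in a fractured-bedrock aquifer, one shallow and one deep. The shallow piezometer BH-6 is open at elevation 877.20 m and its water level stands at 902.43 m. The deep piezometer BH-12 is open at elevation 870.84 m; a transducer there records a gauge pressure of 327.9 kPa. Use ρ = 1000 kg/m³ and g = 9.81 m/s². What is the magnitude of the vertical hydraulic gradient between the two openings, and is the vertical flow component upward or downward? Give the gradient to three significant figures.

|i_v| ≈ 0.289; vertical flow is upward

Total head at BH-6: h = 902.43 m (water level in the standpipe).
Pressure head at BH-12: ψ = P/(ρg) = 327.9×1000 / (1000 × 9.81) = 33.43 m.
Total head at BH-12: h = z + ψ = 870.84 + 33.43 = 904.27 m.
Δh = h(BH-6) − h(BH-12) = 902.43 − 904.27 = -1.84 m.
Vertical separation Δz = 877.20 − 870.84 = 6.36 m.
|i_v| = |Δh| / Δz = 1.84 / 6.36 = 0.289.
Head is higher in the deep piezometer, so vertical flow is upward (discharge condition).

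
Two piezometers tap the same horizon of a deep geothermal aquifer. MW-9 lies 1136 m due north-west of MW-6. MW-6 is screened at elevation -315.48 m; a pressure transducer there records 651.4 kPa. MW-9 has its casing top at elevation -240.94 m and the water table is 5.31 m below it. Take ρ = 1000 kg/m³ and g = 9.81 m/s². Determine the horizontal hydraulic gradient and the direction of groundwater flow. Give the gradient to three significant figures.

i ≈ 0.00249; groundwater flows toward the south-east

Pressure head at MW-6: ψ = P/(ρg) = 651.4×1000 / (1000 × 9.81) = 66.40 m.
Total head at MW-6: h = z + ψ = -315.48 + 66.40 = -249.08 m.
Total head at MW-9: h = -240.94 − 5.31 = -246.25 m.
Head difference: h(MW-6) − h(MW-9) = -249.08 − (-246.25) = -2.83 m.
Hydraulic gradient: i = |Δh| / L = 2.83 / 1136 = 0.00249.
Flow is from higher to lower head: from MW-9 toward MW-6, i.e. toward the south-east.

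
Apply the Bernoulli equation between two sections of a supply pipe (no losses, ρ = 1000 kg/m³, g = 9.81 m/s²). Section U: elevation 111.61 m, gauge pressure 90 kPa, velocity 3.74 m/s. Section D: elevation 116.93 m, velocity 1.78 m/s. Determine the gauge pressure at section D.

P₂ ≈ 43.2 kPa

Pressure head at U: ψ₁ = P₁/(ρg) = 90×1000 / (1000 × 9.81) = 9.17 m.
Velocity heads: v₁²/2g = 3.74²/19.62 = 0.713 m; v₂²/2g = 1.78²/19.62 = 0.161 m.
Total head H = z₁ + ψ₁ + v₁²/2g = 111.61 + 9.17 + 0.713 = 121.49 m.
ψ₂ = H − z₂ − v₂²/2g = 121.49 − 116.93 − 0.161 = 4.40 m.
P₂ = ρgψ₂ = 1000 × 9.81 × 4.40 ≈ 43.2 kPa.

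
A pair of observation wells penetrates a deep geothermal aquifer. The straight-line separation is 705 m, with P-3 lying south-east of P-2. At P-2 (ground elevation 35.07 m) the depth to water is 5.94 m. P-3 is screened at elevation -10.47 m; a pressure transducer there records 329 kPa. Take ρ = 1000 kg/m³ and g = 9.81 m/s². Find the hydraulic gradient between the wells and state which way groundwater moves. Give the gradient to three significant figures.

i ≈ 0.00860; groundwater flows toward the south-east

Total head at P-2: h = 35.07 − 5.94 = 29.13 m.
Pressure head at P-3: ψ = P/(ρg) = 329×1000 / (1000 × 9.81) = 33.54 m.
Total head at P-3: h = z + ψ = -10.47 + 33.54 = 23.07 m.
Head difference: h(P-2) − h(P-3) = 29.13 − 23.07 = 6.06 m.
Hydraulic gradient: i = |Δh| / L = 6.06 / 705 = 0.00860.
Flow is from higher to lower head: from P-2 toward P-3, i.e. toward the south-east.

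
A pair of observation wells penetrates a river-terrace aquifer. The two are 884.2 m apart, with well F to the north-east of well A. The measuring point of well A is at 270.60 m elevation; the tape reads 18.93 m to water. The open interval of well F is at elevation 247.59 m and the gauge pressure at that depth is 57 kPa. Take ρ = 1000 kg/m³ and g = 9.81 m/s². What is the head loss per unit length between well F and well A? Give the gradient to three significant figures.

i ≈ 0.00196 m/m

Total head at well A: h = 270.60 − 18.93 = 251.67 m.
Pressure head at well F: ψ = P/(ρg) = 57×1000 / (1000 × 9.81) = 5.81 m.
Total head at well F: h = z + ψ = 247.59 + 5.81 = 253.40 m.
Head difference: h(well A) − h(well F) = 251.67 − 253.40 = -1.73 m.
Hydraulic gradient: i = |Δh| / L = 1.73 / 884.2 = 0.00196.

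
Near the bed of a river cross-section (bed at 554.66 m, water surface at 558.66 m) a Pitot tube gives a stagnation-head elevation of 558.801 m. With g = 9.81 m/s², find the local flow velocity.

Near the bed, under hydrostatic conditions, the piezometric head (z + ψ) equals the free-surface elevation, 558.66 m.
Velocity head = total − piezometric = 558.801 − 558.66 = 0.141 m.
v = √(2g·h_v) = √(2 × 9.81 × 0.141) = 1.66 m/s.

v ≈ 1.66 m/s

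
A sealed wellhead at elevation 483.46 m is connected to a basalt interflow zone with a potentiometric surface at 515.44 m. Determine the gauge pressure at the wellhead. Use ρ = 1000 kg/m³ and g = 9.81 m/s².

P ≈ 314 kPa

Head above the cap: Δh = 515.44 − 483.46 = 31.98 m.
P = ρgΔh = 1000 × 9.81 × 31.98 = 313724 Pa ≈ 314 kPa.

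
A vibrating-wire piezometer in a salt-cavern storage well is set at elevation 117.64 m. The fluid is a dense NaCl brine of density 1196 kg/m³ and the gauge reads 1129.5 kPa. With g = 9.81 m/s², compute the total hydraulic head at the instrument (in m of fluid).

ψ = P/(ρg) = 1129.5×1000 / (1196 × 9.81) = 96.27 m.
h = z + ψ = 117.64 + 96.27 = 213.91 m.

h ≈ 213.91 m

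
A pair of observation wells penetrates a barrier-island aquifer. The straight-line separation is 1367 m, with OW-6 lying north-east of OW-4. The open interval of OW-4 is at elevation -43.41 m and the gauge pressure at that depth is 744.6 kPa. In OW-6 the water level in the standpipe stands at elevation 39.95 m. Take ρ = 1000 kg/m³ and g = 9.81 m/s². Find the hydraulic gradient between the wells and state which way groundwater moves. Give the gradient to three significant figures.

i ≈ 0.00546; groundwater flows toward the south-west

Pressure head at OW-4: ψ = P/(ρg) = 744.6×1000 / (1000 × 9.81) = 75.90 m.
Total head at OW-4: h = z + ψ = -43.41 + 75.90 = 32.49 m.
Total head at OW-6: h = 39.95 m (water level in the piezometer is the total head).
Head difference: h(OW-4) − h(OW-6) = 32.49 − 39.95 = -7.46 m.
Hydraulic gradient: i = |Δh| / L = 7.46 / 1367 = 0.00546.
Flow is from higher to lower head: from OW-6 toward OW-4, i.e. toward the south-west.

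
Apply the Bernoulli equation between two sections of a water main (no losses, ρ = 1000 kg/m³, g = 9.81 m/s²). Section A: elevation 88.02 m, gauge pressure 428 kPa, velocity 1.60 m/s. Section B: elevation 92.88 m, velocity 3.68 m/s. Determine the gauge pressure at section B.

P₂ ≈ 375 kPa

Pressure head at A: ψ₁ = P₁/(ρg) = 428×1000 / (1000 × 9.81) = 43.63 m.
Velocity heads: v₁²/2g = 1.60²/19.62 = 0.130 m; v₂²/2g = 3.68²/19.62 = 0.690 m.
Total head H = z₁ + ψ₁ + v₁²/2g = 88.02 + 43.63 + 0.130 = 131.78 m.
ψ₂ = H − z₂ − v₂²/2g = 131.78 − 92.88 − 0.690 = 38.21 m.
P₂ = ρgψ₂ = 1000 × 9.81 × 38.21 ≈ 375 kPa.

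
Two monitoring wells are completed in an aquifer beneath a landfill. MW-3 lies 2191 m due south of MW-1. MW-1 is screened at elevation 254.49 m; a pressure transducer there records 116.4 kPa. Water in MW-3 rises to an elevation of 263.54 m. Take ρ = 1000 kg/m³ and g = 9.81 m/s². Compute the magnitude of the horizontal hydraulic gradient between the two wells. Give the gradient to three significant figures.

Pressure head at MW-1: ψ = P/(ρg) = 116.4×1000 / (1000 × 9.81) = 11.87 m.
Total head at MW-1: h = z + ψ = 254.49 + 11.87 = 266.36 m.
Total head at MW-3: h = 263.54 m (water level in the piezometer is the total head).
Head difference: h(MW-1) − h(MW-3) = 266.36 − 263.54 = 2.82 m.
Hydraulic gradient: i = |Δh| / L = 2.82 / 2191 = 0.00129.

i ≈ 0.00129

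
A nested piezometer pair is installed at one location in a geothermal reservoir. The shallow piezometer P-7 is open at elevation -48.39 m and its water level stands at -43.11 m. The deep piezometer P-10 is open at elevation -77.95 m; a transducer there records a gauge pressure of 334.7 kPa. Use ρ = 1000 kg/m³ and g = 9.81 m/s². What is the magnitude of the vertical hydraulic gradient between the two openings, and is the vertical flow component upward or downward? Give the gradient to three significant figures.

|i_v| ≈ 0.0244; vertical flow is downward

Total head at P-7: h = -43.11 m (water level in the standpipe).
Pressure head at P-10: ψ = P/(ρg) = 334.7×1000 / (1000 × 9.81) = 34.12 m.
Total head at P-10: h = z + ψ = -77.95 + 34.12 = -43.83 m.
Δh = h(P-7) − h(P-10) = -43.11 − (-43.83) = 0.72 m.
Vertical separation Δz = -48.39 − (-77.95) = 29.56 m.
|i_v| = |Δh| / Δz = 0.72 / 29.56 = 0.0244.
Head is higher in the shallow piezometer, so vertical flow is downward (recharge condition).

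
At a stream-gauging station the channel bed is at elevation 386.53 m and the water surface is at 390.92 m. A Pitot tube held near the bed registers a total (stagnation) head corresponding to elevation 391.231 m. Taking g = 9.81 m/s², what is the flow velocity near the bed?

Near the bed, under hydrostatic conditions, the piezometric head (z + ψ) equals the free-surface elevation, 390.92 m.
Velocity head = total − piezometric = 391.231 − 390.92 = 0.311 m.
v = √(2g·h_v) = √(2 × 9.81 × 0.311) = 2.47 m/s.

v ≈ 2.47 m/s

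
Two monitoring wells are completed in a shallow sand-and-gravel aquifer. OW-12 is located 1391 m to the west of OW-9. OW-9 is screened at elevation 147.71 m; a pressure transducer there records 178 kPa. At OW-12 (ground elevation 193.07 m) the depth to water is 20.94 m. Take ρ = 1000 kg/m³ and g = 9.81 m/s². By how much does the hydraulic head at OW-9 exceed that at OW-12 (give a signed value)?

Δh ≈ -6.28 m

Pressure head at OW-9: ψ = P/(ρg) = 178×1000 / (1000 × 9.81) = 18.14 m.
Total head at OW-9: h = z + ψ = 147.71 + 18.14 = 165.85 m.
Total head at OW-12: h = 193.07 − 20.94 = 172.13 m.
Head difference: h(OW-9) − h(OW-12) = 165.85 − 172.13 = -6.28 m.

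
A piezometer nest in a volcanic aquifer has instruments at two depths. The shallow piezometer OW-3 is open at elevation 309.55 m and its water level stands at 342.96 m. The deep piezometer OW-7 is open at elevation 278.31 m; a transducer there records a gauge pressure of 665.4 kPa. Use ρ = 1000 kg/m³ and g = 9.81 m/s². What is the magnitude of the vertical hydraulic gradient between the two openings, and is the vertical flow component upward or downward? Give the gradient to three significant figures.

Total head at OW-3: h = 342.96 m (water level in the standpipe).
Pressure head at OW-7: ψ = P/(ρg) = 665.4×1000 / (1000 × 9.81) = 67.83 m.
Total head at OW-7: h = z + ψ = 278.31 + 67.83 = 346.14 m.
Δh = h(OW-3) − h(OW-7) = 342.96 − 346.14 = -3.18 m.
Vertical separation Δz = 309.55 − 278.31 = 31.24 m.
|i_v| = |Δh| / Δz = 3.18 / 31.24 = 0.102.
Head is higher in the deep piezometer, so vertical flow is upward (discharge condition).

|i_v| ≈ 0.102; vertical flow is upward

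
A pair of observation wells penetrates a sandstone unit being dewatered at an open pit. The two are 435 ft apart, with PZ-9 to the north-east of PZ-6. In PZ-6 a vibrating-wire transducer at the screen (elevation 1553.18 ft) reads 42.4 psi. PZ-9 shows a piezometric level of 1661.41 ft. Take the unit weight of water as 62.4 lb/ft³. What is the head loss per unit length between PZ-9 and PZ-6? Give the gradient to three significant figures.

Pressure head at PZ-6: ψ = 144·P/γ = 144 × 42.4 / 62.4 = 97.85 ft.
Total head at PZ-6: h = z + ψ = 1553.18 + 97.85 = 1651.03 ft.
Total head at PZ-9: h = 1661.41 ft (water level in the piezometer is the total head).
Head difference: h(PZ-6) − h(PZ-9) = 1651.03 − 1661.41 = -10.38 ft.
Hydraulic gradient: i = |Δh| / L = 10.38 / 435 = 0.0239.

i ≈ 0.0239 ft/ft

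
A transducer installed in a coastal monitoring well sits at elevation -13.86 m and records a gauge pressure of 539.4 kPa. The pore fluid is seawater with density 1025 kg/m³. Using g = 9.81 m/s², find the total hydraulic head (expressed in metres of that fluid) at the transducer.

h ≈ 39.78 m

ψ = P/(ρg) = 539.4×1000 / (1025 × 9.81) = 53.64 m.
h = z + ψ = -13.86 + 53.64 = 39.78 m.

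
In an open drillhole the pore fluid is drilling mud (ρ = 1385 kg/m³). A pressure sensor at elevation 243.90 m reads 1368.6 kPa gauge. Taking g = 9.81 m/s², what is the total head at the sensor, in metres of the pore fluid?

ψ = P/(ρg) = 1368.6×1000 / (1385 × 9.81) = 100.73 m.
h = z + ψ = 243.90 + 100.73 = 344.63 m.

h ≈ 344.63 m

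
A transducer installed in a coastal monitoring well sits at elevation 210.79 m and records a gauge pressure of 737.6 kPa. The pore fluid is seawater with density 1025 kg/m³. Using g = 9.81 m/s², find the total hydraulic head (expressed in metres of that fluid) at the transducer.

h ≈ 284.14 m

ψ = P/(ρg) = 737.6×1000 / (1025 × 9.81) = 73.35 m.
h = z + ψ = 210.79 + 73.35 = 284.14 m.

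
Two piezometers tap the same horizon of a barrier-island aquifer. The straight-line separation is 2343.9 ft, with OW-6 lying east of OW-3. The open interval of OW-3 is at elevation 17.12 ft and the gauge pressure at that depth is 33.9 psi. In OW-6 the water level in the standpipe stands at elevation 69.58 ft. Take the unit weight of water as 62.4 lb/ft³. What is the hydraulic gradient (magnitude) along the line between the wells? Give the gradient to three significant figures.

i ≈ 0.0110

Pressure head at OW-3: ψ = 144·P/γ = 144 × 33.9 / 62.4 = 78.23 ft.
Total head at OW-3: h = z + ψ = 17.12 + 78.23 = 95.35 ft.
Total head at OW-6: h = 69.58 ft (water level in the piezometer is the total head).
Head difference: h(OW-3) − h(OW-6) = 95.35 − 69.58 = 25.77 ft.
Hydraulic gradient: i = |Δh| / L = 25.77 / 2343.9 = 0.0110.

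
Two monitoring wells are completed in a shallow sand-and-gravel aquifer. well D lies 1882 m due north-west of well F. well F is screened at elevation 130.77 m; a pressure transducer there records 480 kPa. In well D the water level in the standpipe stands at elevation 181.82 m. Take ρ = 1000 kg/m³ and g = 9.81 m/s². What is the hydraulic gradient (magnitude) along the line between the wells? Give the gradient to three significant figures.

Pressure head at well F: ψ = P/(ρg) = 480×1000 / (1000 × 9.81) = 48.93 m.
Total head at well F: h = z + ψ = 130.77 + 48.93 = 179.70 m.
Total head at well D: h = 181.82 m (water level in the piezometer is the total head).
Head difference: h(well F) − h(well D) = 179.70 − 181.82 = -2.12 m.
Hydraulic gradient: i = |Δh| / L = 2.12 / 1882 = 0.00113.

i ≈ 0.00113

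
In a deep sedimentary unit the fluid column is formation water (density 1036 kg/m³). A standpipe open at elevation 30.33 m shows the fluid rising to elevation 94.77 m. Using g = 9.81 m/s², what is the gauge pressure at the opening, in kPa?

Pressure head ψ = h − z = 94.77 − 30.33 = 64.44 m.
P = ρgψ = 1036 × 9.81 × 64.44 = 654914 Pa ≈ 655 kPa.

P ≈ 655 kPa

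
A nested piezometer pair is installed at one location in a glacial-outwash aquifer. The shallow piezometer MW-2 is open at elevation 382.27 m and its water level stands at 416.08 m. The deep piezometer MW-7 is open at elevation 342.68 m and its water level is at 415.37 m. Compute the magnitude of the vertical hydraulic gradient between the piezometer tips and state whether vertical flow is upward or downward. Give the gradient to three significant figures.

|i_v| ≈ 0.0179; vertical flow is downward

Total head at MW-2: h = 416.08 m (water level in the standpipe).
Total head at MW-7: h = 415.37 m.
Δh = h(MW-2) − h(MW-7) = 416.08 − 415.37 = 0.71 m.
Vertical separation Δz = 382.27 − 342.68 = 39.59 m.
|i_v| = |Δh| / Δz = 0.71 / 39.59 = 0.0179.
Head is higher in the shallow piezometer, so vertical flow is downward (recharge condition).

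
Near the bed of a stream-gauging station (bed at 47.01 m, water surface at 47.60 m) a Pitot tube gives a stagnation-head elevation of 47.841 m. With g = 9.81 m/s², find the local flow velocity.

v ≈ 2.17 m/s

Near the bed, under hydrostatic conditions, the piezometric head (z + ψ) equals the free-surface elevation, 47.60 m.
Velocity head = total − piezometric = 47.841 − 47.60 = 0.241 m.
v = √(2g·h_v) = √(2 × 9.81 × 0.241) = 2.17 m/s.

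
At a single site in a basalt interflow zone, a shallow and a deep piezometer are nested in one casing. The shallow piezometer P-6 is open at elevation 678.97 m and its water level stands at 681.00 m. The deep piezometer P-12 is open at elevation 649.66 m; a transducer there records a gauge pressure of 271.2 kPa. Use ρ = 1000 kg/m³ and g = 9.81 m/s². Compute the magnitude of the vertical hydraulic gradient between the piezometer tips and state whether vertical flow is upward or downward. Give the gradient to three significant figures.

|i_v| ≈ 0.126; vertical flow is downward

Total head at P-6: h = 681.00 m (water level in the standpipe).
Pressure head at P-12: ψ = P/(ρg) = 271.2×1000 / (1000 × 9.81) = 27.65 m.
Total head at P-12: h = z + ψ = 649.66 + 27.65 = 677.31 m.
Δh = h(P-6) − h(P-12) = 681.00 − 677.31 = 3.69 m.
Vertical separation Δz = 678.97 − 649.66 = 29.31 m.
|i_v| = |Δh| / Δz = 3.69 / 29.31 = 0.126.
Head is higher in the shallow piezometer, so vertical flow is downward (recharge condition).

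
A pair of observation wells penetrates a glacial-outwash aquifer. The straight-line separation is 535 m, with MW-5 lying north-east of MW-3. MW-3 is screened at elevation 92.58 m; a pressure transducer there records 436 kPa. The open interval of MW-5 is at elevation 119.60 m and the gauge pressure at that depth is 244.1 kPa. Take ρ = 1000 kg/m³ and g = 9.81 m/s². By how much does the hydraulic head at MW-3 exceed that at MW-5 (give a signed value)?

Pressure head at MW-3: ψ = P/(ρg) = 436×1000 / (1000 × 9.81) = 44.44 m.
Total head at MW-3: h = z + ψ = 92.58 + 44.44 = 137.02 m.
Pressure head at MW-5: ψ = P/(ρg) = 244.1×1000 / (1000 × 9.81) = 24.88 m.
Total head at MW-5: h = z + ψ = 119.60 + 24.88 = 144.48 m.
Head difference: h(MW-3) − h(MW-5) = 137.02 − 144.48 = -7.46 m.

Δh ≈ -7.46 m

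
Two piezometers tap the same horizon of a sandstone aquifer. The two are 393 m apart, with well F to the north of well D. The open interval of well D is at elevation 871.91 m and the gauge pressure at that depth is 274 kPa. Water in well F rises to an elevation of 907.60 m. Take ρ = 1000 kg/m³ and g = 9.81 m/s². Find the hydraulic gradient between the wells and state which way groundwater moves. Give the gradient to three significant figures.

Pressure head at well D: ψ = P/(ρg) = 274×1000 / (1000 × 9.81) = 27.93 m.
Total head at well D: h = z + ψ = 871.91 + 27.93 = 899.84 m.
Total head at well F: h = 907.60 m (water level in the piezometer is the total head).
Head difference: h(well D) − h(well F) = 899.84 − 907.60 = -7.76 m.
Hydraulic gradient: i = |Δh| / L = 7.76 / 393 = 0.0197.
Flow is from higher to lower head: from well F toward well D, i.e. toward the south.

i ≈ 0.0197; groundwater flows toward the south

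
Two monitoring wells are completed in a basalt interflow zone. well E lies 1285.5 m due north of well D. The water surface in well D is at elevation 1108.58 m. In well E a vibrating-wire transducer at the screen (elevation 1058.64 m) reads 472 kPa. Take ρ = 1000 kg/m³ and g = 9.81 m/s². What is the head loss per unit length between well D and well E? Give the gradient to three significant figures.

i ≈ 0.00142 m/m

Total head at well D: h = 1108.58 m (water level in the piezometer is the total head).
Pressure head at well E: ψ = P/(ρg) = 472×1000 / (1000 × 9.81) = 48.11 m.
Total head at well E: h = z + ψ = 1058.64 + 48.11 = 1106.75 m.
Head difference: h(well D) − h(well E) = 1108.58 − 1106.75 = 1.83 m.
Hydraulic gradient: i = |Δh| / L = 1.83 / 1285.5 = 0.00142.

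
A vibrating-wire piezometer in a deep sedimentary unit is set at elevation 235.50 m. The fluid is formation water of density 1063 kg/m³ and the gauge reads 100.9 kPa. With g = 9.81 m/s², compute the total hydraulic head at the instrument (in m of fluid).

ψ = P/(ρg) = 100.9×1000 / (1063 × 9.81) = 9.68 m.
h = z + ψ = 235.50 + 9.68 = 245.18 m.

h ≈ 245.18 m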